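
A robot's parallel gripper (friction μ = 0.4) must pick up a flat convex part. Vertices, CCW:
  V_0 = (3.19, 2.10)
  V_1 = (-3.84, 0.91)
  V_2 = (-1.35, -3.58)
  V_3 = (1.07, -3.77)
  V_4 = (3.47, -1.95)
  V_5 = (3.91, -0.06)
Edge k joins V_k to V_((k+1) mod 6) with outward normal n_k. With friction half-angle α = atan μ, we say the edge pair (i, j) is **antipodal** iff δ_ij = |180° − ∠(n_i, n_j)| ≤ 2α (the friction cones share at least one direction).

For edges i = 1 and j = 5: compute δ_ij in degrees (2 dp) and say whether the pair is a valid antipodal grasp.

δ = 10.58°, valid

α = atan 0.4 = 21.80°;  2α = 43.60°
edge 1: e_1 = (+2.49, -4.49);  n_1 = (-0.8745, -0.4850)
edge 5: e_5 = (-0.72, +2.16);  n_5 = (+0.9487, +0.3162)
∠(n_1, n_5) = 169.42°
δ = |180° − 169.42°| = 10.58°
10.58° ≤ 2α = 43.60°  →  valid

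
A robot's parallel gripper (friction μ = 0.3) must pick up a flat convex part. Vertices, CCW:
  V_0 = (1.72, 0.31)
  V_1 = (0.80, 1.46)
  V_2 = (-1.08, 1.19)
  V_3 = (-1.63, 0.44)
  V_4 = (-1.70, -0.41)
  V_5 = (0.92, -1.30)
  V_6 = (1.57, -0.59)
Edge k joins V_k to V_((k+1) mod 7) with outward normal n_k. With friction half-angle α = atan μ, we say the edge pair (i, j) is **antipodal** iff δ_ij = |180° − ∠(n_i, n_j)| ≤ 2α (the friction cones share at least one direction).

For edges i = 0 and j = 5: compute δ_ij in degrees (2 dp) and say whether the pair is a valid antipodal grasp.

δ = 98.87°, invalid

α = atan 0.3 = 16.70°;  2α = 33.40°
edge 0: e_0 = (-0.92, +1.15);  n_0 = (+0.7809, +0.6247)
edge 5: e_5 = (+0.65, +0.71);  n_5 = (+0.7376, -0.6753)
∠(n_0, n_5) = 81.13°
δ = |180° − 81.13°| = 98.87°
98.87° > 2α = 33.40°  →  invalid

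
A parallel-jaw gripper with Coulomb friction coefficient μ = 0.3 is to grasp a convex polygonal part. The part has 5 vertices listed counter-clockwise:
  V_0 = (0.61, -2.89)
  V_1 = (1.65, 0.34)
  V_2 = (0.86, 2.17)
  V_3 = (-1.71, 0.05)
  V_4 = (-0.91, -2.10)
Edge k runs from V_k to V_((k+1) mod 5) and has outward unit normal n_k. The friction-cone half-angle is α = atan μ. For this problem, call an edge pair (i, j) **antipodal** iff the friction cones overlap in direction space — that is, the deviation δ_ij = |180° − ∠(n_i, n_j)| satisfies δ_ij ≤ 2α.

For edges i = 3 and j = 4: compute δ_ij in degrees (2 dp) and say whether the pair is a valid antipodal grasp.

α = atan 0.3 = 16.70°;  2α = 33.40°
edge 3: e_3 = (+0.80, -2.15);  n_3 = (-0.9372, -0.3487)
edge 4: e_4 = (+1.52, -0.79);  n_4 = (-0.4612, -0.8873)
∠(n_3, n_4) = 42.13°
δ = |180° − 42.13°| = 137.87°
137.87° > 2α = 33.40°  →  invalid

δ = 137.87°, invalid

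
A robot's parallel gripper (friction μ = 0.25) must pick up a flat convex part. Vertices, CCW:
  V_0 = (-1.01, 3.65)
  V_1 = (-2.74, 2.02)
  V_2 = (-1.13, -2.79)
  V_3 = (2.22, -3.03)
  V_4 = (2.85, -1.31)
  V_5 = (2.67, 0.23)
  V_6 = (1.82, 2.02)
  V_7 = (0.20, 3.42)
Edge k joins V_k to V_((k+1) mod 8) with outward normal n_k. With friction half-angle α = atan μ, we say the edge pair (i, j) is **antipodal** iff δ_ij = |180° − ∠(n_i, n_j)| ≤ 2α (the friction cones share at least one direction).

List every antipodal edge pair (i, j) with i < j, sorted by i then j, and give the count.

α = atan 0.25 = 14.04°;  2α = 28.07°
n_0 = (-0.6858, +0.7278)
n_1 = (-0.9483, -0.3174)
n_2 = (-0.0715, -0.9974)
n_3 = (+0.9390, -0.3439)
n_4 = (+0.9932, +0.1161)
n_5 = (+0.9033, +0.4290)
n_6 = (+0.6539, +0.7566)
n_7 = (+0.1867, +0.9824)
  (0,1): δ = 114.79°  ·
  (0,2): δ = 47.39°  ·
  (0,3): δ = 26.59°  ✓
  (0,4): δ = 53.37°  ·
  (0,5): δ = 72.11°  ·
  (0,6): δ = 95.87°  ·
  (0,7): δ = 125.94°  ·
  (1,2): δ = 112.60°  ·
  (1,3): δ = 38.62°  ·
  (1,4): δ = 11.84°  ✓
  (1,5): δ = 6.89°  ✓
  (1,6): δ = 30.66°  ·
  (1,7): δ = 60.73°  ·
  (2,3): δ = 106.02°  ·
  (2,4): δ = 79.24°  ·
  (2,5): δ = 60.50°  ·
  (2,6): δ = 36.74°  ·
  (2,7): δ = 6.66°  ✓
  (3,4): δ = 153.22°  ·
  (3,5): δ = 134.48°  ·
  (3,6): δ = 110.72°  ·
  (3,7): δ = 80.65°  ·
  (4,5): δ = 161.27°  ·
  (4,6): δ = 137.50°  ·
  (4,7): δ = 107.43°  ·
  (5,6): δ = 156.23°  ·
  (5,7): δ = 126.16°  ·
  (6,7): δ = 149.93°  ·
antipodal pairs: 4

count = 4; pairs: (0,3), (1,4), (1,5), (2,7)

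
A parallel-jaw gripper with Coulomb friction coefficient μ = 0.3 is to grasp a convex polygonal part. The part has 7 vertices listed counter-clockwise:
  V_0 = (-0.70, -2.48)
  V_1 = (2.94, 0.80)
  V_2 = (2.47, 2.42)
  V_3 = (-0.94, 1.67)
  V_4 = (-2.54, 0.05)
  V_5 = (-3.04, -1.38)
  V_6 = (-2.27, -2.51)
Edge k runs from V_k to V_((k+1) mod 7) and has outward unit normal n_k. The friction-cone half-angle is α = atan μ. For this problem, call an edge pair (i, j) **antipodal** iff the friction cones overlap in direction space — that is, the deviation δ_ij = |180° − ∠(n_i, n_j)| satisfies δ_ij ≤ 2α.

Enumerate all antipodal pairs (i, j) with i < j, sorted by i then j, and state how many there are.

α = atan 0.3 = 16.70°;  2α = 33.40°
n_0 = (+0.6694, -0.7429)
n_1 = (+0.9604, +0.2786)
n_2 = (-0.2148, +0.9767)
n_3 = (-0.7115, +0.7027)
n_4 = (-0.9440, +0.3301)
n_5 = (-0.8264, -0.5631)
n_6 = (+0.0191, -0.9998)
  (0,1): δ = 115.84°  ·
  (0,2): δ = 29.62°  ✓
  (0,3): δ = 3.33°  ✓
  (0,4): δ = 28.71°  ✓
  (0,5): δ = 82.25°  ·
  (0,6): δ = 139.07°  ·
  (1,2): δ = 93.77°  ·
  (1,3): δ = 60.82°  ·
  (1,4): δ = 35.45°  ·
  (1,5): δ = 18.09°  ✓
  (1,6): δ = 74.92°  ·
  (2,3): δ = 147.05°  ·
  (2,4): δ = 121.68°  ·
  (2,5): δ = 68.13°  ·
  (2,6): δ = 11.31°  ✓
  (3,4): δ = 154.63°  ·
  (3,5): δ = 101.08°  ·
  (3,6): δ = 44.26°  ·
  (4,5): δ = 126.46°  ·
  (4,6): δ = 69.63°  ·
  (5,6): δ = 123.18°  ·
antipodal pairs: 5

count = 5; pairs: (0,2), (0,3), (0,4), (1,5), (2,6)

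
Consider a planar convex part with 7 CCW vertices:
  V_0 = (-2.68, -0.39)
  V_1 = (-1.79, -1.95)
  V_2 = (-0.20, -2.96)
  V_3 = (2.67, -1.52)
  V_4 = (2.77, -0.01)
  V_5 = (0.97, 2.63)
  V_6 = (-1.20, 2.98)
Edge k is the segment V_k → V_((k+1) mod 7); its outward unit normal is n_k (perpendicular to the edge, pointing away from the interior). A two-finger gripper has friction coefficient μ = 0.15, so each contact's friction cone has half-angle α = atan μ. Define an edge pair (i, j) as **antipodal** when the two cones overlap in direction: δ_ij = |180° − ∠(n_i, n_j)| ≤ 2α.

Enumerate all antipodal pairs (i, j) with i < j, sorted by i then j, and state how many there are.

α = atan 0.15 = 8.53°;  2α = 17.06°
n_0 = (-0.8686, -0.4955)
n_1 = (-0.5362, -0.8441)
n_2 = (+0.4485, -0.8938)
n_3 = (+0.9978, -0.0661)
n_4 = (+0.8262, +0.5633)
n_5 = (+0.1592, +0.9872)
n_6 = (-0.9156, +0.4021)
  (0,1): δ = 152.13°  ·
  (0,2): δ = 93.06°  ·
  (0,3): δ = 33.49°  ·
  (0,4): δ = 4.58°  ✓
  (0,5): δ = 51.13°  ·
  (0,6): δ = 126.59°  ·
  (1,2): δ = 120.93°  ·
  (1,3): δ = 61.36°  ·
  (1,4): δ = 23.29°  ·
  (1,5): δ = 23.26°  ·
  (1,6): δ = 98.71°  ·
  (2,3): δ = 120.43°  ·
  (2,4): δ = 82.36°  ·
  (2,5): δ = 35.81°  ·
  (2,6): δ = 39.65°  ·
  (3,4): δ = 141.92°  ·
  (3,5): δ = 95.37°  ·
  (3,6): δ = 19.92°  ·
  (4,5): δ = 133.45°  ·
  (4,6): δ = 58.00°  ·
  (5,6): δ = 104.55°  ·
antipodal pairs: 1

count = 1; pairs: (0,4)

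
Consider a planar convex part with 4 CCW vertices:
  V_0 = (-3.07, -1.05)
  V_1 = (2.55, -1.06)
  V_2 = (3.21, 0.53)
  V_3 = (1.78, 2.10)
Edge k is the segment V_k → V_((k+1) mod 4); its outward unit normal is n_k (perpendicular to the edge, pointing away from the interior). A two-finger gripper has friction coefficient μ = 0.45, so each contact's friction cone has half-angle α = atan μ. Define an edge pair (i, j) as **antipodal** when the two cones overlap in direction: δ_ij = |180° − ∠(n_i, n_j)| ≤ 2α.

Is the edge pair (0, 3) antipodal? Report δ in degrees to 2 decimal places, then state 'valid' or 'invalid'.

α = atan 0.45 = 24.23°;  2α = 48.46°
edge 0: e_0 = (+5.62, -0.01);  n_0 = (-0.0018, -1.0000)
edge 3: e_3 = (-4.85, -3.15);  n_3 = (-0.5447, +0.8386)
∠(n_0, n_3) = 146.89°
δ = |180° − 146.89°| = 33.11°
33.11° ≤ 2α = 48.46°  →  valid

δ = 33.11°, valid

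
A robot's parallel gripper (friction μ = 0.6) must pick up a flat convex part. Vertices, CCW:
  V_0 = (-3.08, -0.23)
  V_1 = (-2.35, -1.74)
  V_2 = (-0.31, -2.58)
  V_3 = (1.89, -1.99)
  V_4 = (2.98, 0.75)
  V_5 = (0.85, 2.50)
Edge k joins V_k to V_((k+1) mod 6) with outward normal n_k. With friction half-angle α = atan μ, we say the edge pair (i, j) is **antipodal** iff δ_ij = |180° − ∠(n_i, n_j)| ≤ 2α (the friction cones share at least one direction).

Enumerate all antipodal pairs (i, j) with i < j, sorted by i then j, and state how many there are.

count = 7; pairs: (0,3), (0,4), (1,4), (1,5), (2,4), (2,5), (3,5)

α = atan 0.6 = 30.96°;  2α = 61.93°
n_0 = (-0.9003, -0.4352)
n_1 = (-0.3807, -0.9247)
n_2 = (+0.2590, -0.9659)
n_3 = (+0.9292, -0.3696)
n_4 = (+0.6348, +0.7727)
n_5 = (-0.5705, +0.8213)
  (0,1): δ = 138.18°  ·
  (0,2): δ = 100.79°  ·
  (0,3): δ = 47.49°  ✓
  (0,4): δ = 24.79°  ✓
  (0,5): δ = 98.98°  ·
  (1,2): δ = 142.61°  ·
  (1,3): δ = 89.31°  ·
  (1,4): δ = 17.03°  ✓
  (1,5): δ = 57.17°  ✓
  (2,3): δ = 126.71°  ·
  (2,4): δ = 54.42°  ✓
  (2,5): δ = 19.77°  ✓
  (3,4): δ = 107.71°  ·
  (3,5): δ = 33.52°  ✓
  (4,5): δ = 105.81°  ·
antipodal pairs: 7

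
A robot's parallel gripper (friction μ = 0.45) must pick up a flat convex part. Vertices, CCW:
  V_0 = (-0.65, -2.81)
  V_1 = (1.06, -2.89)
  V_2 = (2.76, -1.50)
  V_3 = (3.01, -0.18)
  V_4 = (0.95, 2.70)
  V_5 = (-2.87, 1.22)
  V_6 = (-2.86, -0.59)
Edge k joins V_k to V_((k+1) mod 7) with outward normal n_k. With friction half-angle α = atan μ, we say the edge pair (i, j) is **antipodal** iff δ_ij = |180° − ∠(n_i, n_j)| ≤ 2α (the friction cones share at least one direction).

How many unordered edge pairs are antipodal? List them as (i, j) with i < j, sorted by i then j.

count = 5; pairs: (0,4), (1,4), (2,5), (3,5), (3,6)

α = atan 0.45 = 24.23°;  2α = 48.46°
n_0 = (-0.0467, -0.9989)
n_1 = (+0.6330, -0.7742)
n_2 = (+0.9825, -0.1861)
n_3 = (+0.8134, +0.5818)
n_4 = (-0.3613, +0.9325)
n_5 = (-1.0000, -0.0055)
n_6 = (-0.7087, -0.7055)
  (0,1): δ = 138.05°  ·
  (0,2): δ = 98.05°  ·
  (0,3): δ = 51.75°  ·
  (0,4): δ = 23.86°  ✓
  (0,5): δ = 93.00°  ·
  (0,6): δ = 137.55°  ·
  (1,2): δ = 140.00°  ·
  (1,3): δ = 93.70°  ·
  (1,4): δ = 18.09°  ✓
  (1,5): δ = 51.05°  ·
  (1,6): δ = 95.60°  ·
  (2,3): δ = 133.70°  ·
  (2,4): δ = 58.10°  ·
  (2,5): δ = 11.04°  ✓
  (2,6): δ = 55.60°  ·
  (3,4): δ = 104.40°  ·
  (3,5): δ = 35.26°  ✓
  (3,6): δ = 9.30°  ✓
  (4,5): δ = 110.86°  ·
  (4,6): δ = 66.31°  ·
  (5,6): δ = 135.45°  ·
antipodal pairs: 5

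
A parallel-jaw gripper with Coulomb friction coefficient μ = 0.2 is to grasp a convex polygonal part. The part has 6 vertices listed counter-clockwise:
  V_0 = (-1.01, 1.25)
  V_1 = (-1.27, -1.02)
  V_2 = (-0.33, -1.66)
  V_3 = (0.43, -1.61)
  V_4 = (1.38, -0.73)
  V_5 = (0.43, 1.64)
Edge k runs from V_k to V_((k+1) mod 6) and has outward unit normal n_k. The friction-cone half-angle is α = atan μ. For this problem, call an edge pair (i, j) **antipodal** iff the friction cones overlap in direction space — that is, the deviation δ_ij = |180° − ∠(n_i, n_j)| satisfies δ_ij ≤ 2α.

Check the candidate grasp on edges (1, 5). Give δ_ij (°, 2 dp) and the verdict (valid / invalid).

δ = 49.40°, invalid

α = atan 0.2 = 11.31°;  2α = 22.62°
edge 1: e_1 = (+0.94, -0.64);  n_1 = (-0.5628, -0.8266)
edge 5: e_5 = (-1.44, -0.39);  n_5 = (-0.2614, +0.9652)
∠(n_1, n_5) = 130.60°
δ = |180° − 130.60°| = 49.40°
49.40° > 2α = 22.62°  →  invalid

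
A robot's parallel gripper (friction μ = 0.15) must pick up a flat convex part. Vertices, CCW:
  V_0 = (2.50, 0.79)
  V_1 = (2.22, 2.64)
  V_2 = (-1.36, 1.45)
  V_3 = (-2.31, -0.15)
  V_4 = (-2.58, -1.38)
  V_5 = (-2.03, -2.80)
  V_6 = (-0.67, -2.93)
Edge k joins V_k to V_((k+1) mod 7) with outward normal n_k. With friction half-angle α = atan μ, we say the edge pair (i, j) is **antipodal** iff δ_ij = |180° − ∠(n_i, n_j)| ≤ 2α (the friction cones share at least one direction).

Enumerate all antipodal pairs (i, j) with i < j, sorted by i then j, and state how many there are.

α = atan 0.15 = 8.53°;  2α = 17.06°
n_0 = (+0.9887, +0.1496)
n_1 = (-0.3154, +0.9489)
n_2 = (-0.8599, +0.5105)
n_3 = (-0.9767, +0.2144)
n_4 = (-0.9325, -0.3612)
n_5 = (-0.0952, -0.9955)
n_6 = (+0.7611, -0.6486)
  (0,1): δ = 80.22°  ·
  (0,2): δ = 39.31°  ·
  (0,3): δ = 20.99°  ·
  (0,4): δ = 12.57°  ✓
  (0,5): δ = 75.93°  ·
  (0,6): δ = 130.96°  ·
  (1,2): δ = 139.09°  ·
  (1,3): δ = 120.77°  ·
  (1,4): δ = 87.21°  ·
  (1,5): δ = 23.85°  ·
  (1,6): δ = 31.18°  ·
  (2,3): δ = 161.68°  ·
  (2,4): δ = 128.13°  ·
  (2,5): δ = 64.76°  ·
  (2,6): δ = 9.74°  ✓
  (3,4): δ = 146.45°  ·
  (3,5): δ = 83.08°  ·
  (3,6): δ = 28.06°  ·
  (4,5): δ = 116.63°  ·
  (4,6): δ = 61.61°  ·
  (5,6): δ = 124.98°  ·
antipodal pairs: 2

count = 2; pairs: (0,4), (2,6)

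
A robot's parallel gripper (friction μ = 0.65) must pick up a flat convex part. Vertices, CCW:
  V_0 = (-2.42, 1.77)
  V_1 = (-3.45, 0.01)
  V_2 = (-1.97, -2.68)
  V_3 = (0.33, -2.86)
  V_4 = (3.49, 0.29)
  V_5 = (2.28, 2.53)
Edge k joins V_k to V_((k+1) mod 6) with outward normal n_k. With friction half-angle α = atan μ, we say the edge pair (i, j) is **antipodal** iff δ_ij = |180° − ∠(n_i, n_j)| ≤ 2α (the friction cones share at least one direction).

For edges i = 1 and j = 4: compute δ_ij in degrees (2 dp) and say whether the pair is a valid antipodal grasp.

α = atan 0.65 = 33.02°;  2α = 66.05°
edge 1: e_1 = (+1.48, -2.69);  n_1 = (-0.8761, -0.4820)
edge 4: e_4 = (-1.21, +2.24);  n_4 = (+0.8798, +0.4753)
∠(n_1, n_4) = 179.56°
δ = |180° − 179.56°| = 0.44°
0.44° ≤ 2α = 66.05°  →  valid

δ = 0.44°, valid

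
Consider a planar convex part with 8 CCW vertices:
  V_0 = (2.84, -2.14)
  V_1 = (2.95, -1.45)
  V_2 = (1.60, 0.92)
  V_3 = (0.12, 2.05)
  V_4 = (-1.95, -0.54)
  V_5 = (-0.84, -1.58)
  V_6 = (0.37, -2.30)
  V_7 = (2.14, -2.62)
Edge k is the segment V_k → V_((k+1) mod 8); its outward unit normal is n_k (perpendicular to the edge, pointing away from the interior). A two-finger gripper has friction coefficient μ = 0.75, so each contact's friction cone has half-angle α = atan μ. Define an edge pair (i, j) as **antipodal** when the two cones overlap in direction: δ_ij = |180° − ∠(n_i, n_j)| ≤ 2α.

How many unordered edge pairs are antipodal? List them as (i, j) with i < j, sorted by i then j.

count = 13; pairs: (0,3), (0,4), (0,5), (1,3), (1,4), (1,5), (1,6), (2,4), (2,5), (2,6), (2,7), (3,6), (3,7)

α = atan 0.75 = 36.87°;  2α = 73.74°
n_0 = (+0.9875, -0.1574)
n_1 = (+0.8689, +0.4950)
n_2 = (+0.6069, +0.7948)
n_3 = (-0.7812, +0.6243)
n_4 = (-0.6837, -0.7297)
n_5 = (-0.5114, -0.8594)
n_6 = (-0.1779, -0.9840)
n_7 = (+0.5655, -0.8247)
  (0,1): δ = 141.28°  ·
  (0,2): δ = 118.30°  ·
  (0,3): δ = 29.57°  ✓
  (0,4): δ = 55.92°  ✓
  (0,5): δ = 68.30°  ✓
  (0,6): δ = 88.81°  ·
  (0,7): δ = 133.50°  ·
  (1,2): δ = 157.03°  ·
  (1,3): δ = 68.30°  ✓
  (1,4): δ = 17.20°  ✓
  (1,5): δ = 29.58°  ✓
  (1,6): δ = 50.09°  ✓
  (1,7): δ = 94.77°  ·
  (2,3): δ = 91.27°  ·
  (2,4): δ = 5.77°  ✓
  (2,5): δ = 6.61°  ✓
  (2,6): δ = 27.11°  ✓
  (2,7): δ = 71.80°  ✓
  (3,4): δ = 94.50°  ·
  (3,5): δ = 82.12°  ·
  (3,6): δ = 61.62°  ✓
  (3,7): δ = 16.93°  ✓
  (4,5): δ = 167.62°  ·
  (4,6): δ = 147.11°  ·
  (4,7): δ = 102.43°  ·
  (5,6): δ = 159.49°  ·
  (5,7): δ = 114.81°  ·
  (6,7): δ = 135.31°  ·
antipodal pairs: 13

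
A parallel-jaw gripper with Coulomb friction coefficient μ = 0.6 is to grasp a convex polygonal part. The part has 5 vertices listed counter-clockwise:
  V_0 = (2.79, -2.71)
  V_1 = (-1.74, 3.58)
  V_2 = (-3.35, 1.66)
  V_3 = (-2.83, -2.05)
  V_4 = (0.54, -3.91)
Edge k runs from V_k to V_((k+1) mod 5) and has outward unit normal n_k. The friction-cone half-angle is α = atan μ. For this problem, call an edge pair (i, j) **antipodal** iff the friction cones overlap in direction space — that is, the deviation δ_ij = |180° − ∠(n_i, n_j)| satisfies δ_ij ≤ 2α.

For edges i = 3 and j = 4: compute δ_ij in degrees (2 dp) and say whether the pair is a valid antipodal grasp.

δ = 123.03°, invalid

α = atan 0.6 = 30.96°;  2α = 61.93°
edge 3: e_3 = (+3.37, -1.86);  n_3 = (-0.4832, -0.8755)
edge 4: e_4 = (+2.25, +1.20);  n_4 = (+0.4706, -0.8824)
∠(n_3, n_4) = 56.97°
δ = |180° − 56.97°| = 123.03°
123.03° > 2α = 61.93°  →  invalid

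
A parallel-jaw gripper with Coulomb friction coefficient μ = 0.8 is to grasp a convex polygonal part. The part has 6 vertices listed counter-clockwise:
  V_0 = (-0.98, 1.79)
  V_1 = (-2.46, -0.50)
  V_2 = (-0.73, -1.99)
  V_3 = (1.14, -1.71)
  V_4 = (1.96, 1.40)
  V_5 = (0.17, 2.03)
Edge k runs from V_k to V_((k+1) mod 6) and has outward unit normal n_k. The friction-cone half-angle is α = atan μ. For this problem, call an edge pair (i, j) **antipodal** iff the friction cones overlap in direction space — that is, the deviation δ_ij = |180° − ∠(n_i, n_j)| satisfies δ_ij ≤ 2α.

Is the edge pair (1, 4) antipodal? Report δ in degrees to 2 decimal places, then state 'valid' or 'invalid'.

α = atan 0.8 = 38.66°;  2α = 77.32°
edge 1: e_1 = (+1.73, -1.49);  n_1 = (-0.6526, -0.7577)
edge 4: e_4 = (-1.79, +0.63);  n_4 = (+0.3320, +0.9433)
∠(n_1, n_4) = 158.65°
δ = |180° − 158.65°| = 21.35°
21.35° ≤ 2α = 77.32°  →  valid

δ = 21.35°, valid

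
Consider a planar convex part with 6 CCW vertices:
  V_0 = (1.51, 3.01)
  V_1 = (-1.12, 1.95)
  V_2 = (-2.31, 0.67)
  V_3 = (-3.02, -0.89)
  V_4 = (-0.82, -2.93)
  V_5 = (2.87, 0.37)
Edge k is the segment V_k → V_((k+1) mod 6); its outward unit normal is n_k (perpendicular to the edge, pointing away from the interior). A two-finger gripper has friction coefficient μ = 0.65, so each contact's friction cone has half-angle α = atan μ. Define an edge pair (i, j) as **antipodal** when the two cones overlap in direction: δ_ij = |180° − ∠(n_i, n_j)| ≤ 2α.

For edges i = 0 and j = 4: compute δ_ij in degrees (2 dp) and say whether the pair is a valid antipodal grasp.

α = atan 0.65 = 33.02°;  2α = 66.05°
edge 0: e_0 = (-2.63, -1.06);  n_0 = (-0.3738, +0.9275)
edge 4: e_4 = (+3.69, +3.30);  n_4 = (+0.6666, -0.7454)
∠(n_0, n_4) = 160.14°
δ = |180° − 160.14°| = 19.86°
19.86° ≤ 2α = 66.05°  →  valid

δ = 19.86°, valid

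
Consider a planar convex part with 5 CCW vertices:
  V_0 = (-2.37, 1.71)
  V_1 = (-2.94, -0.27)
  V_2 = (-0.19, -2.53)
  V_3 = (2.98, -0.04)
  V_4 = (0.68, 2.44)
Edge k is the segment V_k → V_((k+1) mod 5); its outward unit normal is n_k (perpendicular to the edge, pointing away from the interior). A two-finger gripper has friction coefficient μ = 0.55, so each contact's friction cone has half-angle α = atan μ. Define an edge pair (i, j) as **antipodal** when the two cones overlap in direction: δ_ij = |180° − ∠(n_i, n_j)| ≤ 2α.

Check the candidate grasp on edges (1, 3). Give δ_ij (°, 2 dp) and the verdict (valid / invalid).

α = atan 0.55 = 28.81°;  2α = 57.62°
edge 1: e_1 = (+2.75, -2.26);  n_1 = (-0.6349, -0.7726)
edge 3: e_3 = (-2.30, +2.48);  n_3 = (+0.7332, +0.6800)
∠(n_1, n_3) = 172.26°
δ = |180° − 172.26°| = 7.74°
7.74° ≤ 2α = 57.62°  →  valid

δ = 7.74°, valid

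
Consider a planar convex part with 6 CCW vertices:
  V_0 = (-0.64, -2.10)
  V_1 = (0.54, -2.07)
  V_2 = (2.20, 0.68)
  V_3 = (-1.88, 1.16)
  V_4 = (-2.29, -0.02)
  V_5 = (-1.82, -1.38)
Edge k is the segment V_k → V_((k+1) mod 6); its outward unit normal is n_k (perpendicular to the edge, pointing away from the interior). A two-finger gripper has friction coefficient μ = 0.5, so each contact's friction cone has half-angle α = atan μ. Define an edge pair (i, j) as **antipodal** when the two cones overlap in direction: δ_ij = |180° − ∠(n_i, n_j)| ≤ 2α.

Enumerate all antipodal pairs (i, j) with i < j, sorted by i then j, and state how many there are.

count = 4; pairs: (0,2), (1,3), (1,4), (2,5)

α = atan 0.5 = 26.57°;  2α = 53.13°
n_0 = (+0.0254, -0.9997)
n_1 = (+0.8561, -0.5168)
n_2 = (+0.1168, +0.9932)
n_3 = (-0.9446, +0.3282)
n_4 = (-0.9452, -0.3266)
n_5 = (-0.5209, -0.8536)
  (0,1): δ = 122.57°  ·
  (0,2): δ = 8.17°  ✓
  (0,3): δ = 69.38°  ·
  (0,4): δ = 107.61°  ·
  (0,5): δ = 147.15°  ·
  (1,2): δ = 65.59°  ·
  (1,3): δ = 11.96°  ✓
  (1,4): δ = 50.18°  ✓
  (1,5): δ = 89.73°  ·
  (2,3): δ = 102.45°  ·
  (2,4): δ = 64.23°  ·
  (2,5): δ = 24.68°  ✓
  (3,4): δ = 141.78°  ·
  (3,5): δ = 102.23°  ·
  (4,5): δ = 140.45°  ·
antipodal pairs: 4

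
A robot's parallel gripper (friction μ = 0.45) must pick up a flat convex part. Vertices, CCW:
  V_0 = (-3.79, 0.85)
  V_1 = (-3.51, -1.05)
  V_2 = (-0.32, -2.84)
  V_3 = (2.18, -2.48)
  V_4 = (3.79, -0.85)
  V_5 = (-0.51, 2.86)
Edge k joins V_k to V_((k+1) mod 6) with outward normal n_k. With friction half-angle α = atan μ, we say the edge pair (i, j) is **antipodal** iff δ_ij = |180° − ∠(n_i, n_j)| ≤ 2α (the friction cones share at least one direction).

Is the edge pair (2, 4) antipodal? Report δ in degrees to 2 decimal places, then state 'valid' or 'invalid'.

δ = 48.98°, invalid

α = atan 0.45 = 24.23°;  2α = 48.46°
edge 2: e_2 = (+2.50, +0.36);  n_2 = (+0.1425, -0.9898)
edge 4: e_4 = (-4.30, +3.71);  n_4 = (+0.6533, +0.7571)
∠(n_2, n_4) = 131.02°
δ = |180° − 131.02°| = 48.98°
48.98° > 2α = 48.46°  →  invalid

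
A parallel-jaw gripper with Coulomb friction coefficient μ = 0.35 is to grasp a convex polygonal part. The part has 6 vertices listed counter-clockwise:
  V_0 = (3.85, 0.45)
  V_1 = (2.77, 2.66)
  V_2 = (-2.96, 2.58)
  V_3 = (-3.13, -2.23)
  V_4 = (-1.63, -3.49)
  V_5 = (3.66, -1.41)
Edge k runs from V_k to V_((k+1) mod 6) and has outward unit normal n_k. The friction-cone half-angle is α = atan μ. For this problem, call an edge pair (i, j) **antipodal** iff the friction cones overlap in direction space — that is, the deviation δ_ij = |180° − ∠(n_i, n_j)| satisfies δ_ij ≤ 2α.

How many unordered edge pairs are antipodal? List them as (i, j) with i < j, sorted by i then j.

α = atan 0.35 = 19.29°;  2α = 38.58°
n_0 = (+0.8985, +0.4391)
n_1 = (-0.0140, +0.9999)
n_2 = (-0.9994, +0.0353)
n_3 = (-0.6432, -0.7657)
n_4 = (+0.3659, -0.9306)
n_5 = (+0.9948, -0.1016)
  (0,1): δ = 115.24°  ·
  (0,2): δ = 28.07°  ✓
  (0,3): δ = 23.93°  ✓
  (0,4): δ = 85.42°  ·
  (0,5): δ = 148.12°  ·
  (1,2): δ = 92.82°  ·
  (1,3): δ = 40.83°  ·
  (1,4): δ = 20.66°  ✓
  (1,5): δ = 83.37°  ·
  (2,3): δ = 128.01°  ·
  (2,4): δ = 66.51°  ·
  (2,5): δ = 3.81°  ✓
  (3,4): δ = 118.51°  ·
  (3,5): δ = 55.80°  ·
  (4,5): δ = 117.30°  ·
antipodal pairs: 4

count = 4; pairs: (0,2), (0,3), (1,4), (2,5)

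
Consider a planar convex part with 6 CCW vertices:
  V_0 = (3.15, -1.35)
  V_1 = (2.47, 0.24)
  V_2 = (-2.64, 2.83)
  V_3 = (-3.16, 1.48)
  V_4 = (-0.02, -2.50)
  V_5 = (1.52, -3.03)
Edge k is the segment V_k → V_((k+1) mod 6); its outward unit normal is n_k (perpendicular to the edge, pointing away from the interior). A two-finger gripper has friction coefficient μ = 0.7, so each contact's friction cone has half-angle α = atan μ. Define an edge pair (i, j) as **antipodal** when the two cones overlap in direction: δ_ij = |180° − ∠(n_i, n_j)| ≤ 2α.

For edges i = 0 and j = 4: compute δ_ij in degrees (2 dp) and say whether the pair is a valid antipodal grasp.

δ = 47.85°, valid

α = atan 0.7 = 34.99°;  2α = 69.98°
edge 0: e_0 = (-0.68, +1.59);  n_0 = (+0.9194, +0.3932)
edge 4: e_4 = (+1.54, -0.53);  n_4 = (-0.3254, -0.9456)
∠(n_0, n_4) = 132.15°
δ = |180° − 132.15°| = 47.85°
47.85° ≤ 2α = 69.98°  →  valid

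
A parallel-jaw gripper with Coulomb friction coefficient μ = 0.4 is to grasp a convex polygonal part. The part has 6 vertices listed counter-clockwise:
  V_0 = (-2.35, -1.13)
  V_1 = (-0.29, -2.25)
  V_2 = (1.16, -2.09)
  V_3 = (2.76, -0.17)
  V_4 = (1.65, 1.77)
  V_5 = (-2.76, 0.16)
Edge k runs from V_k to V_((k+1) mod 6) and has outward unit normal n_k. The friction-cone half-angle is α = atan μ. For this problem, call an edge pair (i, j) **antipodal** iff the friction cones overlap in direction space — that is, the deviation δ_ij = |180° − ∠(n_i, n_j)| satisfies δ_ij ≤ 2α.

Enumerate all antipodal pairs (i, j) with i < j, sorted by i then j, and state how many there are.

count = 4; pairs: (0,3), (1,4), (2,4), (3,5)

α = atan 0.4 = 21.80°;  2α = 43.60°
n_0 = (-0.4777, -0.8785)
n_1 = (+0.1097, -0.9940)
n_2 = (+0.7682, -0.6402)
n_3 = (+0.8680, +0.4966)
n_4 = (-0.3429, +0.9394)
n_5 = (-0.9530, -0.3029)
  (0,1): δ = 145.17°  ·
  (0,2): δ = 101.27°  ·
  (0,3): δ = 31.69°  ✓
  (0,4): δ = 48.59°  ·
  (0,5): δ = 136.16°  ·
  (1,2): δ = 136.10°  ·
  (1,3): δ = 66.52°  ·
  (1,4): δ = 13.76°  ✓
  (1,5): δ = 101.33°  ·
  (2,3): δ = 110.42°  ·
  (2,4): δ = 30.14°  ✓
  (2,5): δ = 57.44°  ·
  (3,4): δ = 99.72°  ·
  (3,5): δ = 12.14°  ✓
  (4,5): δ = 92.42°  ·
antipodal pairs: 4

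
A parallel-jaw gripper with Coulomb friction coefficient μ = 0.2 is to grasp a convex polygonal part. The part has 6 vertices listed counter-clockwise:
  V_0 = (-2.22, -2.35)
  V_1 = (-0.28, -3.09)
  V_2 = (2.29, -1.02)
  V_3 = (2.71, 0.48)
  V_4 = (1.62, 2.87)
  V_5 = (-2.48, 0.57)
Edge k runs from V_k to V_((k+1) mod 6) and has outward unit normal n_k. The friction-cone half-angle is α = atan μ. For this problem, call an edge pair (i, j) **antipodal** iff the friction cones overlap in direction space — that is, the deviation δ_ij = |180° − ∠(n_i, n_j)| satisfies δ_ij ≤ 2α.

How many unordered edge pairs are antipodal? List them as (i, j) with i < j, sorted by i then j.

α = atan 0.2 = 11.31°;  2α = 22.62°
n_0 = (-0.3564, -0.9343)
n_1 = (+0.6273, -0.7788)
n_2 = (+0.9630, -0.2696)
n_3 = (+0.9098, +0.4149)
n_4 = (-0.4893, +0.8721)
n_5 = (-0.9961, -0.0887)
  (0,1): δ = 120.27°  ·
  (0,2): δ = 84.76°  ·
  (0,3): δ = 44.60°  ·
  (0,4): δ = 50.17°  ·
  (0,5): δ = 115.97°  ·
  (1,2): δ = 144.49°  ·
  (1,3): δ = 104.33°  ·
  (1,4): δ = 9.56°  ✓
  (1,5): δ = 56.24°  ·
  (2,3): δ = 139.84°  ·
  (2,4): δ = 45.07°  ·
  (2,5): δ = 20.73°  ✓
  (3,4): δ = 85.22°  ·
  (3,5): δ = 19.43°  ✓
  (4,5): δ = 114.20°  ·
antipodal pairs: 3

count = 3; pairs: (1,4), (2,5), (3,5)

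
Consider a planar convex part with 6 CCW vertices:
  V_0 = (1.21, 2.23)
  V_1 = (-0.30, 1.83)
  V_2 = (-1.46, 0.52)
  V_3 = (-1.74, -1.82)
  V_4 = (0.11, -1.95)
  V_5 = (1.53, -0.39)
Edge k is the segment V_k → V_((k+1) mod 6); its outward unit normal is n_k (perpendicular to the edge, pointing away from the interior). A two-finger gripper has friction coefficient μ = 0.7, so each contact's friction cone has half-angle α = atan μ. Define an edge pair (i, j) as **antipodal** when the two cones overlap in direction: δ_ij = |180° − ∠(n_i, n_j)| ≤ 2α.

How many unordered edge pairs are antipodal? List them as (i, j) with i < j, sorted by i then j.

count = 7; pairs: (0,3), (0,4), (1,3), (1,4), (1,5), (2,4), (2,5)

α = atan 0.7 = 34.99°;  2α = 69.98°
n_0 = (-0.2561, +0.9667)
n_1 = (-0.7487, +0.6629)
n_2 = (-0.9929, +0.1188)
n_3 = (-0.0701, -0.9975)
n_4 = (+0.7395, -0.6731)
n_5 = (+0.9926, +0.1212)
  (0,1): δ = 146.36°  ·
  (0,2): δ = 111.66°  ·
  (0,3): δ = 18.86°  ✓
  (0,4): δ = 32.85°  ✓
  (0,5): δ = 82.13°  ·
  (1,2): δ = 145.30°  ·
  (1,3): δ = 52.49°  ✓
  (1,4): δ = 0.79°  ✓
  (1,5): δ = 48.49°  ✓
  (2,3): δ = 87.20°  ·
  (2,4): δ = 35.49°  ✓
  (2,5): δ = 13.79°  ✓
  (3,4): δ = 128.29°  ·
  (3,5): δ = 79.02°  ·
  (4,5): δ = 130.73°  ·
antipodal pairs: 7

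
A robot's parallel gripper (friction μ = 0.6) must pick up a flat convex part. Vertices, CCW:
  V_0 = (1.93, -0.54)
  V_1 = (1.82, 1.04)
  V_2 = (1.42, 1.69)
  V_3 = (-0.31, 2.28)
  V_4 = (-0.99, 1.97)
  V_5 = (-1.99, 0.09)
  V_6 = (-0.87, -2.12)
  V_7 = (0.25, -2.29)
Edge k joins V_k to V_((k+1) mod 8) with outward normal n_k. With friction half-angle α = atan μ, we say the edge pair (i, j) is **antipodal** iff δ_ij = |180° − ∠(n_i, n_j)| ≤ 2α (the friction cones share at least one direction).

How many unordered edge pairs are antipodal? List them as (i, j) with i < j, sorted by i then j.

α = atan 0.6 = 30.96°;  2α = 61.93°
n_0 = (+0.9976, +0.0695)
n_1 = (+0.8517, +0.5241)
n_2 = (+0.3228, +0.9465)
n_3 = (-0.4148, +0.9099)
n_4 = (-0.8829, +0.4696)
n_5 = (-0.8920, -0.4521)
n_6 = (-0.1501, -0.9887)
n_7 = (+0.7214, -0.6925)
  (0,1): δ = 152.38°  ·
  (0,2): δ = 112.81°  ·
  (0,3): δ = 69.48°  ·
  (0,4): δ = 31.99°  ✓
  (0,5): δ = 22.89°  ✓
  (0,6): δ = 77.39°  ·
  (0,7): δ = 132.19°  ·
  (1,2): δ = 140.44°  ·
  (1,3): δ = 97.10°  ·
  (1,4): δ = 59.62°  ✓
  (1,5): δ = 4.73°  ✓
  (1,6): δ = 49.76°  ✓
  (1,7): δ = 104.56°  ·
  (2,3): δ = 136.66°  ·
  (2,4): δ = 99.18°  ·
  (2,5): δ = 44.29°  ✓
  (2,6): δ = 10.20°  ✓
  (2,7): δ = 65.00°  ·
  (3,4): δ = 142.52°  ·
  (3,5): δ = 87.63°  ·
  (3,6): δ = 33.14°  ✓
  (3,7): δ = 21.66°  ✓
  (4,5): δ = 125.12°  ·
  (4,6): δ = 70.62°  ·
  (4,7): δ = 15.82°  ✓
  (5,6): δ = 125.51°  ·
  (5,7): δ = 70.71°  ·
  (6,7): δ = 125.20°  ·
antipodal pairs: 10

count = 10; pairs: (0,4), (0,5), (1,4), (1,5), (1,6), (2,5), (2,6), (3,6), (3,7), (4,7)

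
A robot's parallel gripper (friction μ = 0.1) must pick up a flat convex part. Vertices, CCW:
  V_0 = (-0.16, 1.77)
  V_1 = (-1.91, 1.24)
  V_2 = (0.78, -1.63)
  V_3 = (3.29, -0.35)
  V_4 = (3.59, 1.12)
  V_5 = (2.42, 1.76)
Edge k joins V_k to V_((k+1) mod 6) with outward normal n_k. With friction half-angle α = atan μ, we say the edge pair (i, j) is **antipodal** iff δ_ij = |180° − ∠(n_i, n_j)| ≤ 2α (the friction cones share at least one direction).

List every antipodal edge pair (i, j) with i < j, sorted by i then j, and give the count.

count = 1; pairs: (0,2)

α = atan 0.1 = 5.71°;  2α = 11.42°
n_0 = (-0.2899, +0.9571)
n_1 = (-0.7296, -0.6839)
n_2 = (+0.4543, -0.8908)
n_3 = (+0.9798, -0.2000)
n_4 = (+0.4799, +0.8773)
n_5 = (+0.0039, +1.0000)
  (0,1): δ = 63.70°  ·
  (0,2): δ = 10.17°  ✓
  (0,3): δ = 61.62°  ·
  (0,4): δ = 134.47°  ·
  (0,5): δ = 162.93°  ·
  (1,2): δ = 106.13°  ·
  (1,3): δ = 54.68°  ·
  (1,4): δ = 18.18°  ·
  (1,5): δ = 46.63°  ·
  (2,3): δ = 128.55°  ·
  (2,4): δ = 55.70°  ·
  (2,5): δ = 27.24°  ·
  (3,4): δ = 107.14°  ·
  (3,5): δ = 78.69°  ·
  (4,5): δ = 151.54°  ·
antipodal pairs: 1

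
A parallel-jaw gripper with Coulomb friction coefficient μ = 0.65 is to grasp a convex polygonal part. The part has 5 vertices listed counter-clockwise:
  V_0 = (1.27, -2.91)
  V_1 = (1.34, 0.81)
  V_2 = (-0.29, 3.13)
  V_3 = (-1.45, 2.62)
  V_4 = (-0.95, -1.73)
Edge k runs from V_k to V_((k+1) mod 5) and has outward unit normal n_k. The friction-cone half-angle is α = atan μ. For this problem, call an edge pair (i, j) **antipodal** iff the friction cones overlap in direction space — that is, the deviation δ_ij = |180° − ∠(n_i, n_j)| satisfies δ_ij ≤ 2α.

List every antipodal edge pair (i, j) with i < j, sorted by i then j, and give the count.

count = 6; pairs: (0,2), (0,3), (0,4), (1,3), (1,4), (2,4)

α = atan 0.65 = 33.02°;  2α = 66.05°
n_0 = (+0.9998, -0.0188)
n_1 = (+0.8182, +0.5749)
n_2 = (-0.4025, +0.9154)
n_3 = (-0.9935, -0.1142)
n_4 = (-0.4693, -0.8830)
  (0,1): δ = 143.83°  ·
  (0,2): δ = 65.19°  ✓
  (0,3): δ = 7.63°  ✓
  (0,4): δ = 63.09°  ✓
  (1,2): δ = 101.36°  ·
  (1,3): δ = 28.53°  ✓
  (1,4): δ = 26.92°  ✓
  (2,3): δ = 107.18°  ·
  (2,4): δ = 51.72°  ✓
  (3,4): δ = 124.55°  ·
antipodal pairs: 6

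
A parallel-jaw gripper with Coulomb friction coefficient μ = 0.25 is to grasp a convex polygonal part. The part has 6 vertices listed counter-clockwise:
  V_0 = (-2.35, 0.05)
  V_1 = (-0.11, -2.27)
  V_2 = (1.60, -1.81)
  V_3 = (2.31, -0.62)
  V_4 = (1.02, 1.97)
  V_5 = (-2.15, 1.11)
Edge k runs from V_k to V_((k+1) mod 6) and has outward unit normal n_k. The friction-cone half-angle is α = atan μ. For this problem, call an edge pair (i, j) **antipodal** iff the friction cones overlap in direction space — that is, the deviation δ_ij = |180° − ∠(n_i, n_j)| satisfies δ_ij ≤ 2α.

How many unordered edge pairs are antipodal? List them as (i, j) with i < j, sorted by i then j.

count = 3; pairs: (0,3), (1,4), (2,5)

α = atan 0.25 = 14.04°;  2α = 28.07°
n_0 = (-0.7194, -0.6946)
n_1 = (+0.2598, -0.9657)
n_2 = (+0.8588, -0.5124)
n_3 = (+0.8951, +0.4458)
n_4 = (-0.2618, +0.9651)
n_5 = (-0.9827, +0.1854)
  (0,1): δ = 118.94°  ·
  (0,2): δ = 74.82°  ·
  (0,3): δ = 17.52°  ✓
  (0,4): δ = 61.18°  ·
  (0,5): δ = 125.32°  ·
  (1,2): δ = 135.88°  ·
  (1,3): δ = 78.58°  ·
  (1,4): δ = 0.12°  ✓
  (1,5): δ = 64.26°  ·
  (2,3): δ = 122.70°  ·
  (2,4): δ = 44.00°  ·
  (2,5): δ = 20.14°  ✓
  (3,4): δ = 101.30°  ·
  (3,5): δ = 37.16°  ·
  (4,5): δ = 115.86°  ·
antipodal pairs: 3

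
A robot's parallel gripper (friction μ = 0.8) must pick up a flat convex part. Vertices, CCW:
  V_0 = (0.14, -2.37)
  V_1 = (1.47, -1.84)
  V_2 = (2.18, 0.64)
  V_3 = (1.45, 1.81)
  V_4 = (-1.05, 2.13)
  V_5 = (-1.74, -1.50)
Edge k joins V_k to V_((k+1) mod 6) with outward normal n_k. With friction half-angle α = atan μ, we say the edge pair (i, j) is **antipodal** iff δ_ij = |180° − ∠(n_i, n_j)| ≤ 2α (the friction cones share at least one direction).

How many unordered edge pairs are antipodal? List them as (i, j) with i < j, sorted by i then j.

count = 6; pairs: (0,3), (0,4), (1,4), (2,4), (2,5), (3,5)

α = atan 0.8 = 38.66°;  2α = 77.32°
n_0 = (+0.3702, -0.9290)
n_1 = (+0.9614, -0.2752)
n_2 = (+0.8484, +0.5293)
n_3 = (+0.1270, +0.9919)
n_4 = (-0.9824, +0.1867)
n_5 = (-0.4200, -0.9075)
  (0,1): δ = 127.70°  ·
  (0,2): δ = 79.77°  ·
  (0,3): δ = 29.02°  ✓
  (0,4): δ = 57.51°  ✓
  (0,5): δ = 133.44°  ·
  (1,2): δ = 132.06°  ·
  (1,3): δ = 81.32°  ·
  (1,4): δ = 5.21°  ✓
  (1,5): δ = 81.14°  ·
  (2,3): δ = 129.26°  ·
  (2,4): δ = 42.72°  ✓
  (2,5): δ = 33.21°  ✓
  (3,4): δ = 93.47°  ·
  (3,5): δ = 17.54°  ✓
  (4,5): δ = 104.07°  ·
antipodal pairs: 6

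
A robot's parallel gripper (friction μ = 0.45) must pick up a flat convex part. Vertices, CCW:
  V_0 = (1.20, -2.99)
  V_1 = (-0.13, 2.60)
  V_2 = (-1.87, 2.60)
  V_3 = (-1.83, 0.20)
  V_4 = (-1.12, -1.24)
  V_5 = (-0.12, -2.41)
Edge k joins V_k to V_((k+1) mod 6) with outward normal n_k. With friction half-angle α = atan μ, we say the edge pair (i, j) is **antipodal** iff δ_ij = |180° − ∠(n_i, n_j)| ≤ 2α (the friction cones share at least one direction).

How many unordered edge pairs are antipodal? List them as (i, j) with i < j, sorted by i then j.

α = atan 0.45 = 24.23°;  2α = 48.46°
n_0 = (+0.9728, +0.2315)
n_1 = (+0.0000, +1.0000)
n_2 = (-0.9999, -0.0167)
n_3 = (-0.8969, -0.4422)
n_4 = (-0.7602, -0.6497)
n_5 = (-0.4023, -0.9155)
  (0,1): δ = 103.38°  ·
  (0,2): δ = 12.43°  ✓
  (0,3): δ = 12.86°  ✓
  (0,4): δ = 27.14°  ✓
  (0,5): δ = 52.90°  ·
  (1,2): δ = 89.05°  ·
  (1,3): δ = 63.75°  ·
  (1,4): δ = 49.48°  ·
  (1,5): δ = 23.72°  ✓
  (2,3): δ = 154.71°  ·
  (2,4): δ = 140.43°  ·
  (2,5): δ = 114.68°  ·
  (3,4): δ = 165.73°  ·
  (3,5): δ = 139.97°  ·
  (4,5): δ = 154.24°  ·
antipodal pairs: 4

count = 4; pairs: (0,2), (0,3), (0,4), (1,5)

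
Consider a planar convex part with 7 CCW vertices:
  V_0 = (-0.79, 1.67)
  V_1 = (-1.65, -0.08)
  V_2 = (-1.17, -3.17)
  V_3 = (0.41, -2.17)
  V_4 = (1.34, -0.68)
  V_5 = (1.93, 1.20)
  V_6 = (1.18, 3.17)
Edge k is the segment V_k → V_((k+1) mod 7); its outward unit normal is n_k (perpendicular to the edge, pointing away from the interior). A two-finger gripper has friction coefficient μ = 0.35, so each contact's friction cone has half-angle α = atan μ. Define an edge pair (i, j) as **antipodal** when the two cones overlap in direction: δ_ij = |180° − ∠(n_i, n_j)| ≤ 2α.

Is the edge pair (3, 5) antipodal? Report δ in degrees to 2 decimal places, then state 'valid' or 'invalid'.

δ = 127.19°, invalid

α = atan 0.35 = 19.29°;  2α = 38.58°
edge 3: e_3 = (+0.93, +1.49);  n_3 = (+0.8483, -0.5295)
edge 5: e_5 = (-0.75, +1.97);  n_5 = (+0.9346, +0.3558)
∠(n_3, n_5) = 52.81°
δ = |180° − 52.81°| = 127.19°
127.19° > 2α = 38.58°  →  invalid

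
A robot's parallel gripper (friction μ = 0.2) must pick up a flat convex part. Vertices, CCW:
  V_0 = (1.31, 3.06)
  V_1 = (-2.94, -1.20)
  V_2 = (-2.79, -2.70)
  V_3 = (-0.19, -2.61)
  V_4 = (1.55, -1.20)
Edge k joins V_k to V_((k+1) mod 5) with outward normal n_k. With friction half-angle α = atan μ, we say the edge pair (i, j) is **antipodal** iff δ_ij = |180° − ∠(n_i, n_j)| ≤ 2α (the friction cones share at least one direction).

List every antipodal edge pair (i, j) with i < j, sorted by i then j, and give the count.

α = atan 0.2 = 11.31°;  2α = 22.62°
n_0 = (-0.7079, +0.7063)
n_1 = (-0.9950, -0.0995)
n_2 = (+0.0346, -0.9994)
n_3 = (+0.6296, -0.7769)
n_4 = (+0.9984, +0.0562)
  (0,1): δ = 129.36°  ·
  (0,2): δ = 43.08°  ·
  (0,3): δ = 6.05°  ✓
  (0,4): δ = 48.16°  ·
  (1,2): δ = 93.73°  ·
  (1,3): δ = 56.69°  ·
  (1,4): δ = 2.49°  ✓
  (2,3): δ = 142.96°  ·
  (2,4): δ = 88.76°  ·
  (3,4): δ = 125.79°  ·
antipodal pairs: 2

count = 2; pairs: (0,3), (1,4)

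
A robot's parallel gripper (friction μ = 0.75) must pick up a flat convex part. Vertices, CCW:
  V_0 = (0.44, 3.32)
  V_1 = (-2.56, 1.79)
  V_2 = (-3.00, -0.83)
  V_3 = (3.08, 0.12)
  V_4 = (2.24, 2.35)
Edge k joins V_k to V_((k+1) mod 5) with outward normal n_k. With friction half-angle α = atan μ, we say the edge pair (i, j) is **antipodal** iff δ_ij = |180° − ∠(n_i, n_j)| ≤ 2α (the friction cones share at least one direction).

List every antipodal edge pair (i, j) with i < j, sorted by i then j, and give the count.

α = atan 0.75 = 36.87°;  2α = 73.74°
n_0 = (-0.4543, +0.8908)
n_1 = (-0.9862, +0.1656)
n_2 = (+0.1544, -0.9880)
n_3 = (+0.9358, +0.3525)
n_4 = (+0.4744, +0.8803)
  (0,1): δ = 126.55°  ·
  (0,2): δ = 18.14°  ✓
  (0,3): δ = 83.62°  ·
  (0,4): δ = 124.66°  ·
  (1,2): δ = 71.59°  ✓
  (1,3): δ = 30.17°  ✓
  (1,4): δ = 71.21°  ✓
  (2,3): δ = 78.24°  ·
  (2,4): δ = 37.20°  ✓
  (3,4): δ = 138.96°  ·
antipodal pairs: 5

count = 5; pairs: (0,2), (1,2), (1,3), (1,4), (2,4)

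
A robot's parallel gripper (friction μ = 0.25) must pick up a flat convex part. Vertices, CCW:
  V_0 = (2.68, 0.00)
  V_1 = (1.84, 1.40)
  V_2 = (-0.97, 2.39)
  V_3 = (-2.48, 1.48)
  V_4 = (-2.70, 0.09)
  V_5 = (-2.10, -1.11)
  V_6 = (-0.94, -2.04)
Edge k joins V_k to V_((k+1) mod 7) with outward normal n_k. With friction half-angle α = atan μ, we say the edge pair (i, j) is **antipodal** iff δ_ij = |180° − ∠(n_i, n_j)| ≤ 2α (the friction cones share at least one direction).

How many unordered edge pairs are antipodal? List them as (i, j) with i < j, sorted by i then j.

count = 4; pairs: (0,4), (0,5), (1,5), (2,6)

α = atan 0.25 = 14.04°;  2α = 28.07°
n_0 = (+0.8575, +0.5145)
n_1 = (+0.3323, +0.9432)
n_2 = (-0.5162, +0.8565)
n_3 = (-0.9877, +0.1563)
n_4 = (-0.8944, -0.4472)
n_5 = (-0.6255, -0.7802)
n_6 = (+0.4909, -0.8712)
  (0,1): δ = 140.37°  ·
  (0,2): δ = 89.89°  ·
  (0,3): δ = 39.96°  ·
  (0,4): δ = 4.40°  ✓
  (0,5): δ = 20.32°  ✓
  (0,6): δ = 88.44°  ·
  (1,2): δ = 129.52°  ·
  (1,3): δ = 79.59°  ·
  (1,4): δ = 44.03°  ·
  (1,5): δ = 19.31°  ✓
  (1,6): δ = 48.81°  ·
  (2,3): δ = 130.07°  ·
  (2,4): δ = 94.51°  ·
  (2,5): δ = 69.80°  ·
  (2,6): δ = 1.67°  ✓
  (3,4): δ = 144.44°  ·
  (3,5): δ = 119.73°  ·
  (3,6): δ = 51.60°  ·
  (4,5): δ = 155.29°  ·
  (4,6): δ = 87.16°  ·
  (5,6): δ = 111.88°  ·
antipodal pairs: 4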